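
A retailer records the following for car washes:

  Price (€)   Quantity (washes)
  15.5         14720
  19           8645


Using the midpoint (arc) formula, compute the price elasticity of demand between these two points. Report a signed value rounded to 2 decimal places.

-2.56

%ΔQ = (8645 − 14720) / [(14720 + 8645)/2] = -6075/11682.5 = -0.520008…
%ΔP = (19 − 15.5) / [(15.5 + 19)/2] = 3.5/17.25 = 0.202898…
Arc Ed = %ΔQ / %ΔP = (-6075/11682.5) / (3.5/17.25) = -2.5628…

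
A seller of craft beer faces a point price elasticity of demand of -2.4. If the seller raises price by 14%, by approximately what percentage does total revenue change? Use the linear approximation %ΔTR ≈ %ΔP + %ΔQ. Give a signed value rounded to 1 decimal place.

-19.6%

%ΔQ ≈ Ed × %ΔP = (-2.4) × (+14%) = -33.6000%
%ΔTR ≈ %ΔP + %ΔQ = (+14%) + (-33.6000%) = -19.6000%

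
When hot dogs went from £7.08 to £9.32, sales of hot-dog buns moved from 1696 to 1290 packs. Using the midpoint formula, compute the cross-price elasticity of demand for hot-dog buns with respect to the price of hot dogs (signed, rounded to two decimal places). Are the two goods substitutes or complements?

%ΔQ_{hot-dog buns} = (1290 − 1696)/avg = -406/1493 = -0.271935…
%ΔP_{hot dogs} = (9.32 − 7.08)/avg = 2.24/8.2 = 0.273170…
E_cross = (-406/1493) / (2.24/8.2) = -0.9954…
E_cross < 0 ⇒ the goods are complements.

-1.00; complements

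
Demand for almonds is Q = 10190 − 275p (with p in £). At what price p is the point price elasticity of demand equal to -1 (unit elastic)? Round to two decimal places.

Ed = −275p/(10190 − 275p). Set this equal to -1:
275p = 1·(10190 − 275p) ⇒ 275p(1 + 1) = 1·10190
p = 1·10190 / (275·2) = 18.5272…

18.53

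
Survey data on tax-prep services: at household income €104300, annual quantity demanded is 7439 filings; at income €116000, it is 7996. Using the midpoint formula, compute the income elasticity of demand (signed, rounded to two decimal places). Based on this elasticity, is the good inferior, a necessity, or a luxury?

%ΔQ = (7996 − 7439)/[( 7439 + 7996)/2] = 557/7717.5 = 0.072173…
%ΔIncome = (116000 − 104300)/[( 104300 + 116000)/2] = 11700/110150 = 0.106218…
E_income = (557/7717.5) / (11700/110150) = 0.6794…
0 < E_income < 1 ⇒ normal good, necessity.

0.68; necessity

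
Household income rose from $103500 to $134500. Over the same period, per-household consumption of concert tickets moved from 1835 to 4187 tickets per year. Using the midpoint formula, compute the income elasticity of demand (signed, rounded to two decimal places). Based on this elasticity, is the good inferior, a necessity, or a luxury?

3.00; luxury

%ΔQ = (4187 − 1835)/[( 1835 + 4187)/2] = 2352/3011 = 0.781135…
%ΔIncome = (134500 − 103500)/[( 103500 + 134500)/2] = 31000/119000 = 0.260504…
E_income = (2352/3011) / (31000/119000) = 2.9985…
E_income > 1 ⇒ normal good, luxury.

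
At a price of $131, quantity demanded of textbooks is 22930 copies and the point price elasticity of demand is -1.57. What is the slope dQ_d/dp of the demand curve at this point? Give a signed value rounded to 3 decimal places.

Ed = (dQ_d/dp)·(p/Q_d) ⇒ dQ_d/dp = Ed·Q_d/p = (-1.57)·22930/131 = -274.80992…

-274.810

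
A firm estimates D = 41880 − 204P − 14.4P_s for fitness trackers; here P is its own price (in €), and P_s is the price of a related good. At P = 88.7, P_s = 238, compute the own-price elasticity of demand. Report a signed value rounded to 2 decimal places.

-0.89

At the given values, D = 41880 − 204(88.7) − 14.4(238) = 20358.
∂D/∂P = −204.
E = (-204) × (88.7/20358) = -0.8888…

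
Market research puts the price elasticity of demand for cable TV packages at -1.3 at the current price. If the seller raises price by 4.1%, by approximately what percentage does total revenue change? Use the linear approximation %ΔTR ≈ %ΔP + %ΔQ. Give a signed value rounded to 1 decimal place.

%ΔQ ≈ Ed × %ΔP = (-1.3) × (+4.1%) = -5.3300%
%ΔTR ≈ %ΔP + %ΔQ = (+4.1%) + (-5.3300%) = -1.2300%

-1.2%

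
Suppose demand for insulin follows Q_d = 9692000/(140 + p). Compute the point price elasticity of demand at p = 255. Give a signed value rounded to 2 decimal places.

-0.65

dQ_d/dp = −9692000/(140 + p)² = -62.1183. At p = 255, Q_d = 24536.7.
Ed = (dQ_d/dp)·(p/Q_d) = (-62.1183) × (255/24536.7) = -0.6455…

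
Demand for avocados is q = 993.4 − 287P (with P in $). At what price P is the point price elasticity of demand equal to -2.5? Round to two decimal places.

Ed = −287P/(993.4 − 287P). Set this equal to -2.5:
287P = 2.5·(993.4 − 287P) ⇒ 287P(1 + 2.5) = 2.5·993.4
P = 2.5·993.4 / (287·3.5) = 2.4723…

2.47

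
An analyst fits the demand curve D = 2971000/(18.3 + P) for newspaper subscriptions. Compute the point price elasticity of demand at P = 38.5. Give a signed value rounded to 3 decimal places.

dD/dP = −2971000/(18.3 + P)² = -920.886. At P = 38.5, D = 52306.3.
Ed = (dD/dP)·(P/D) = (-920.886) × (38.5/52306.3) = -0.67781…

-0.678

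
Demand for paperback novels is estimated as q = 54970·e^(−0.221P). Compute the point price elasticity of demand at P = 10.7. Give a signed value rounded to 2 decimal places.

-2.36

dq/dP = −0.221·q = -1141.67. At P = 10.7, q = 5165.94.
Ed = (dq/dP)·(P/q) = (-1141.67) × (10.7/5165.94) = -2.3647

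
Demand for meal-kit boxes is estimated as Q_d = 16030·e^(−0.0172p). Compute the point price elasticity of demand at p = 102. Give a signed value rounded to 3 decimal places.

-1.754

dQ_d/dp = −0.0172·Q_d = -47.7019. At p = 102, Q_d = 2773.37.
Ed = (dQ_d/dp)·(p/Q_d) = (-47.7019) × (102/2773.37) = -1.7544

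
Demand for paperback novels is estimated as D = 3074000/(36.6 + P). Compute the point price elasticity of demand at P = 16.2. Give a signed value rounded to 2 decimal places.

dD/dP = −3074000/(36.6 + P)² = -1102.65. At P = 16.2, D = 58219.7.
Ed = (dD/dP)·(P/D) = (-1102.65) × (16.2/58219.7) = -0.3068…

-0.31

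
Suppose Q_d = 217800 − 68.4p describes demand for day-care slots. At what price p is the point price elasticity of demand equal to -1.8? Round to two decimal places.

Ed = −68.4p/(217800 − 68.4p). Set this equal to -1.8:
68.4p = 1.8·(217800 − 68.4p) ⇒ 68.4p(1 + 1.8) = 1.8·217800
p = 1.8·217800 / (68.4·2.8) = 2046.9924…

2046.99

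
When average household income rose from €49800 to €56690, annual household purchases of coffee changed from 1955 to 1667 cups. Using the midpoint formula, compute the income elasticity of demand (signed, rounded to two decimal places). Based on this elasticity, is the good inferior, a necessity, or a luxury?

%ΔQ = (1667 − 1955)/[( 1955 + 1667)/2] = -288/1811 = -0.159028…
%ΔIncome = (56690 − 49800)/[( 49800 + 56690)/2] = 6890/53245 = 0.129401…
E_income = (-288/1811) / (6890/53245) = -1.2289…
E_income < 0 ⇒ inferior good.

-1.23; inferior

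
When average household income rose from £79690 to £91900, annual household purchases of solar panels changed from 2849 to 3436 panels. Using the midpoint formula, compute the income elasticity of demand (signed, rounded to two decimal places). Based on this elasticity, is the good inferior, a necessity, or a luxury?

%ΔQ = (3436 − 2849)/[( 2849 + 3436)/2] = 587/3142.5 = 0.186793…
%ΔIncome = (91900 − 79690)/[( 79690 + 91900)/2] = 12210/85795 = 0.142315…
E_income = (587/3142.5) / (12210/85795) = 1.3125…
E_income > 1 ⇒ normal good, luxury.

1.31; luxury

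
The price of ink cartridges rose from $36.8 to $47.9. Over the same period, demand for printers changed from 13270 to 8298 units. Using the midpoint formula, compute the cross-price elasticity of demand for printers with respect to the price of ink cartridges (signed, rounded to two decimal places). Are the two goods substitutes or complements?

%ΔQ_{printers} = (8298 − 13270)/avg = -4972/10784 = -0.461053…
%ΔP_{ink cartridges} = (47.9 − 36.8)/avg = 11.1/42.35 = 0.262101…
E_cross = (-4972/10784) / (11.1/42.35) = -1.7590…
E_cross < 0 ⇒ the goods are complements.

-1.76; complements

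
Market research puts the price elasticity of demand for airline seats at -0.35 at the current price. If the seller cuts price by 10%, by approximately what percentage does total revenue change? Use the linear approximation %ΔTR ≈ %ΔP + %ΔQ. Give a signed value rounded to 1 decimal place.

-6.5%

%ΔQ ≈ Ed × %ΔP = (-0.35) × (-10%) = +3.5000%
%ΔTR ≈ %ΔP + %ΔQ = (-10%) + (+3.5000%) = -6.5000%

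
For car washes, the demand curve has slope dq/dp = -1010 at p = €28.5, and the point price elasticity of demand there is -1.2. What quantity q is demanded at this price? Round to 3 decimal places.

23987.500

Ed = (dq/dp)·(p/q) ⇒ q = (dq/dp)·p/Ed = (-1010)·28.5/(-1.2) = 23987.5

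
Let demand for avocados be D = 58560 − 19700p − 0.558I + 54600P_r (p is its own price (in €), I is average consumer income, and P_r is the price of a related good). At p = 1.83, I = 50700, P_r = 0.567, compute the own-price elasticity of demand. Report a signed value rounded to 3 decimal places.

-1.432

At the given values, D = 58560 − 19700(1.83) − 0.558(50700) + 54600(0.567) = 25176.6.
∂D/∂p = −19700.
E = (-19700) × (1.83/25176.6) = -1.43192…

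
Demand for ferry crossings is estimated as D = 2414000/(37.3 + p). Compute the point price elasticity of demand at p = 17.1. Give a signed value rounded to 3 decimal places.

-0.314

dD/dp = −2414000/(37.3 + p)² = -815.717. At p = 17.1, D = 44375.
Ed = (dD/dp)·(p/D) = (-815.717) × (17.1/44375) = -0.31433…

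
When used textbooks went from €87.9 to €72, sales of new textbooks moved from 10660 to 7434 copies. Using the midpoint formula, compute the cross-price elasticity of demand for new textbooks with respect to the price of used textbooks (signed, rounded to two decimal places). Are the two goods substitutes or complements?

1.79; substitutes

%ΔQ_{new textbooks} = (7434 − 10660)/avg = -3226/9047 = -0.356582…
%ΔP_{used textbooks} = (72 − 87.9)/avg = -15.9/79.95 = -0.198874…
E_cross = (-3226/9047) / (-15.9/79.95) = 1.7930…
E_cross > 0 ⇒ the goods are substitutes.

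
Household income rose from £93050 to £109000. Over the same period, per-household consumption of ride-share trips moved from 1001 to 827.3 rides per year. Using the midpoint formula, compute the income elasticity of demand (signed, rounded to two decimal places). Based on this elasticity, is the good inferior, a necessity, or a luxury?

%ΔQ = (827.3 − 1001)/[( 1001 + 827.3)/2] = -173.7/914.15 = -0.190012…
%ΔIncome = (109000 − 93050)/[( 93050 + 109000)/2] = 15950/101025 = 0.157881…
E_income = (-173.7/914.15) / (15950/101025) = -1.2035…
E_income < 0 ⇒ inferior good.

-1.20; inferior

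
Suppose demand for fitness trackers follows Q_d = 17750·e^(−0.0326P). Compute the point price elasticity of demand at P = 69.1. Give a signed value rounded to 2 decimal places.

-2.25

dQ_d/dP = −0.0326·Q_d = -60.8272. At P = 69.1, Q_d = 1865.87.
Ed = (dQ_d/dP)·(P/Q_d) = (-60.8272) × (69.1/1865.87) = -2.2526…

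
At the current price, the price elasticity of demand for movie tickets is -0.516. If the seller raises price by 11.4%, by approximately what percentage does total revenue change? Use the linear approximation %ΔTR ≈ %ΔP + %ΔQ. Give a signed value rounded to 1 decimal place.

%ΔQ ≈ Ed × %ΔP = (-0.516) × (+11.4%) = -5.8824%
%ΔTR ≈ %ΔP + %ΔQ = (+11.4%) + (-5.8824%) = +5.5176%

+5.5%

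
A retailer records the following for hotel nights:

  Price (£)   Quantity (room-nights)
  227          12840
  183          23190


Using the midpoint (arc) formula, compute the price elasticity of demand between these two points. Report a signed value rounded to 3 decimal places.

-2.677

%ΔQ = (23190 − 12840) / [(12840 + 23190)/2] = 10350/18015 = 0.574521…
%ΔP = (183 − 227) / [(227 + 183)/2] = -44/205 = -0.214634…
Arc Ed = %ΔQ / %ΔP = (10350/18015) / (-44/205) = -2.67674…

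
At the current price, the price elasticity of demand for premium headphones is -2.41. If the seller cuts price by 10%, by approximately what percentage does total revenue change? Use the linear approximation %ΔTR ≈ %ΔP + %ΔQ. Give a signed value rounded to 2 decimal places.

+14.10%

%ΔQ ≈ Ed × %ΔP = (-2.41) × (-10%) = +24.1000%
%ΔTR ≈ %ΔP + %ΔQ = (-10%) + (+24.1000%) = +14.1000%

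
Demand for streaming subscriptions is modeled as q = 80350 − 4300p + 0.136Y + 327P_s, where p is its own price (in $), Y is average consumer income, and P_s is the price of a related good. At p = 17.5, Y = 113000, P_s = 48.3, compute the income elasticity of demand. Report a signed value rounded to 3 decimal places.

0.424

At the given values, q = 80350 − 4300(17.5) + 0.136(113000) + 327(48.3) = 36262.1.
∂q/∂Y = 0.136.
E = (0.136) × (113000/36262.1) = 0.42380…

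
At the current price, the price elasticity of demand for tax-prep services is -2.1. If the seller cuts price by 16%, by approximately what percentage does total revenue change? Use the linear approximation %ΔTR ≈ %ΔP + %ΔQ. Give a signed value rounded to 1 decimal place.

+17.6%

%ΔQ ≈ Ed × %ΔP = (-2.1) × (-16%) = +33.6000%
%ΔTR ≈ %ΔP + %ΔQ = (-16%) + (+33.6000%) = +17.6000%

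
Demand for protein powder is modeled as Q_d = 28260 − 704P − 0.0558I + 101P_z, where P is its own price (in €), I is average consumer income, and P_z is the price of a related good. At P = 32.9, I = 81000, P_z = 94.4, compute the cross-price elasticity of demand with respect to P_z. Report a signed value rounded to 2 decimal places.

0.94

At the given values, Q_d = 28260 − 704(32.9) − 0.0558(81000) + 101(94.4) = 10113.
∂Q_d/∂P_z = 101.
E = (101) × (94.4/10113) = 0.9427…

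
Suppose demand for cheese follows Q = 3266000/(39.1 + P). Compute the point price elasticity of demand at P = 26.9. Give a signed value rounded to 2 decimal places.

dQ/dP = −3266000/(39.1 + P)² = -749.77. At P = 26.9, Q = 49484.8.
Ed = (dQ/dP)·(P/Q) = (-749.77) × (26.9/49484.8) = -0.4075…

-0.41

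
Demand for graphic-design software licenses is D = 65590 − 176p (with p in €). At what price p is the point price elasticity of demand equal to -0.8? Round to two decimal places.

Ed = −176p/(65590 − 176p). Set this equal to -0.8:
176p = 0.8·(65590 − 176p) ⇒ 176p(1 + 0.8) = 0.8·65590
p = 0.8·65590 / (176·1.8) = 165.6313…

165.63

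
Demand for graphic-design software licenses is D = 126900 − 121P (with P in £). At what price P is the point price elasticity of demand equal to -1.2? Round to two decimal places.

572.05

Ed = −121P/(126900 − 121P). Set this equal to -1.2:
121P = 1.2·(126900 − 121P) ⇒ 121P(1 + 1.2) = 1.2·126900
P = 1.2·126900 / (121·2.2) = 572.0510…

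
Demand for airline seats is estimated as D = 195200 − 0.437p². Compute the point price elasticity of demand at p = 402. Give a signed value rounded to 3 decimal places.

-1.134

dD/dp = −2·0.437·p = -351.348. At p = 402, D = 124579.052.
Ed = (dD/dp)·(p/D) = (-351.348) × (402/124579.052) = -1.13375…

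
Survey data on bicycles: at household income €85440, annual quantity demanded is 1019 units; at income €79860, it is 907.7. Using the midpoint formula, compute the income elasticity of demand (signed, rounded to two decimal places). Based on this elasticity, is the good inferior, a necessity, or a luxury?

1.71; luxury

%ΔQ = (907.7 − 1019)/[( 1019 + 907.7)/2] = -111.3/963.35 = -0.115534…
%ΔIncome = (79860 − 85440)/[( 85440 + 79860)/2] = -5580/82650 = -0.067513…
E_income = (-111.3/963.35) / (-5580/82650) = 1.7112…
E_income > 1 ⇒ normal good, luxury.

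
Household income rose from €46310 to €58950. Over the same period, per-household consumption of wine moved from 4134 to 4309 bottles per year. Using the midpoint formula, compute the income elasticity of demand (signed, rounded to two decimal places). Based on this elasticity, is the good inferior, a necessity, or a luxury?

%ΔQ = (4309 − 4134)/[( 4134 + 4309)/2] = 175/4221.5 = 0.041454…
%ΔIncome = (58950 − 46310)/[( 46310 + 58950)/2] = 12640/52630 = 0.240167…
E_income = (175/4221.5) / (12640/52630) = 0.1726…
0 < E_income < 1 ⇒ normal good, necessity.

0.17; necessity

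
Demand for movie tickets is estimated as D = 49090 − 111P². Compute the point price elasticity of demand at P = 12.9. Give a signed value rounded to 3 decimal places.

dD/dP = −2·111·P = -2863.8. At P = 12.9, D = 30618.49.
Ed = (dD/dP)·(P/D) = (-2863.8) × (12.9/30618.49) = -1.20655…

-1.207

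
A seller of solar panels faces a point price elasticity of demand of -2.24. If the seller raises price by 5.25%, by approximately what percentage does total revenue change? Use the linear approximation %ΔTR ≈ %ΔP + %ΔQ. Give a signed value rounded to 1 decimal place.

-6.5%

%ΔQ ≈ Ed × %ΔP = (-2.24) × (+5.25%) = -11.7600%
%ΔTR ≈ %ΔP + %ΔQ = (+5.25%) + (-11.7600%) = -6.5100%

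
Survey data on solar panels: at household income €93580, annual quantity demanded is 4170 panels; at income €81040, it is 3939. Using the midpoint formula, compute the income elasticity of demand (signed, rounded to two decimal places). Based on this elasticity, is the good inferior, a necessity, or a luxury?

%ΔQ = (3939 − 4170)/[( 4170 + 3939)/2] = -231/4054.5 = -0.056973…
%ΔIncome = (81040 − 93580)/[( 93580 + 81040)/2] = -12540/87310 = -0.143626…
E_income = (-231/4054.5) / (-12540/87310) = 0.3966…
0 < E_income < 1 ⇒ normal good, necessity.

0.40; necessity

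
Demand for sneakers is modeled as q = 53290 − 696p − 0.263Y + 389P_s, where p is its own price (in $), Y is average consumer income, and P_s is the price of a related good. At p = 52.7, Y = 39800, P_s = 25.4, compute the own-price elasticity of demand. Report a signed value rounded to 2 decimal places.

-2.29

At the given values, q = 53290 − 696(52.7) − 0.263(39800) + 389(25.4) = 16024.
∂q/∂p = −696.
E = (-696) × (52.7/16024) = -2.2890…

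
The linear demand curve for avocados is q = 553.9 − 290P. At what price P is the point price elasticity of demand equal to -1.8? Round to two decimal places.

1.23

Ed = −290P/(553.9 − 290P). Set this equal to -1.8:
290P = 1.8·(553.9 − 290P) ⇒ 290P(1 + 1.8) = 1.8·553.9
P = 1.8·553.9 / (290·2.8) = 1.2278…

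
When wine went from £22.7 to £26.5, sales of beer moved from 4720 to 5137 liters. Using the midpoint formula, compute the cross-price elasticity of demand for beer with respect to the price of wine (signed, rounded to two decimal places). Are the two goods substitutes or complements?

%ΔQ_{beer} = (5137 − 4720)/avg = 417/4928.5 = 0.084609…
%ΔP_{wine} = (26.5 − 22.7)/avg = 3.8/24.6 = 0.154471…
E_cross = (417/4928.5) / (3.8/24.6) = 0.5477…
E_cross > 0 ⇒ the goods are substitutes.

0.55; substitutes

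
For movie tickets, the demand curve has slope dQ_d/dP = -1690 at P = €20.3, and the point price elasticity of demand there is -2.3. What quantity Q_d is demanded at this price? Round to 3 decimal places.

Ed = (dQ_d/dP)·(P/Q_d) ⇒ Q_d = (dQ_d/dP)·P/Ed = (-1690)·20.3/(-2.3) = 14916.08695…

14916.087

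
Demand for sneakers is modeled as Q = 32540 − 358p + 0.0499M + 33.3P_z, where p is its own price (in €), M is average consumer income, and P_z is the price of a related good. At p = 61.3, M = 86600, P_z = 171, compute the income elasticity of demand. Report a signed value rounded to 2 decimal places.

0.21

At the given values, Q = 32540 − 358(61.3) + 0.0499(86600) + 33.3(171) = 20610.24.
∂Q/∂M = 0.0499.
E = (0.0499) × (86600/20610.24) = 0.2096…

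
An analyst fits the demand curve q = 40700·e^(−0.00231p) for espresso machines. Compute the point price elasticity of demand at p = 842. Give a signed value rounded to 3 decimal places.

dq/dp = −0.00231·q = -13.443. At p = 842, q = 5819.46.
Ed = (dq/dp)·(p/q) = (-13.443) × (842/5819.46) = -1.94502

-1.945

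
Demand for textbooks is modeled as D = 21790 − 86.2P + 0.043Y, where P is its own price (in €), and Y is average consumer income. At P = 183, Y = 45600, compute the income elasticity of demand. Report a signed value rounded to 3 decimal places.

At the given values, D = 21790 − 86.2(183) + 0.043(45600) = 7976.2.
∂D/∂Y = 0.043.
E = (0.043) × (45600/7976.2) = 0.24583…

0.246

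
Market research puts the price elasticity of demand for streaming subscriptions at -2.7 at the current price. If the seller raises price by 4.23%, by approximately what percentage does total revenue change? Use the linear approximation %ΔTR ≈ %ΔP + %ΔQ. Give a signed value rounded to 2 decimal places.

%ΔQ ≈ Ed × %ΔP = (-2.7) × (+4.23%) = -11.4210%
%ΔTR ≈ %ΔP + %ΔQ = (+4.23%) + (-11.4210%) = -7.1910%

-7.19%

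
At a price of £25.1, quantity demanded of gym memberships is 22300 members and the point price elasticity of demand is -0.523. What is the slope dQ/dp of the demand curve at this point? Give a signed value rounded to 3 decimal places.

Ed = (dQ/dp)·(p/Q) ⇒ dQ/dp = Ed·Q/p = (-0.523)·22300/25.1 = -464.65737…

-464.657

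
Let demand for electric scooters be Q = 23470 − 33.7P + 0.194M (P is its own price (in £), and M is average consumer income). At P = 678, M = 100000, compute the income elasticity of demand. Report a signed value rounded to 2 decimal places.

At the given values, Q = 23470 − 33.7(678) + 0.194(100000) = 20021.4.
∂Q/∂M = 0.194.
E = (0.194) × (100000/20021.4) = 0.9689…

0.97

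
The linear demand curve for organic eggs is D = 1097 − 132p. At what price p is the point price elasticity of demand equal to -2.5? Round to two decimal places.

5.94

Ed = −132p/(1097 − 132p). Set this equal to -2.5:
132p = 2.5·(1097 − 132p) ⇒ 132p(1 + 2.5) = 2.5·1097
p = 2.5·1097 / (132·3.5) = 5.9361…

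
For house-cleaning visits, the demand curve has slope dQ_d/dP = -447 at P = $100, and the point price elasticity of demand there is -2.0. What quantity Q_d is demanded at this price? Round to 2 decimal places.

Ed = (dQ_d/dP)·(P/Q_d) ⇒ Q_d = (dQ_d/dP)·P/Ed = (-447)·100/(-2.0) = 22350

22350.00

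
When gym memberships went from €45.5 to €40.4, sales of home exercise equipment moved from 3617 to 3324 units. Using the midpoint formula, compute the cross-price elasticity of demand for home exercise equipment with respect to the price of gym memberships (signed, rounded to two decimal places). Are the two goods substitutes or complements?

0.71; substitutes

%ΔQ_{home exercise equipment} = (3324 − 3617)/avg = -293/3470.5 = -0.084425…
%ΔP_{gym memberships} = (40.4 − 45.5)/avg = -5.1/42.95 = -0.118742…
E_cross = (-293/3470.5) / (-5.1/42.95) = 0.7109…
E_cross > 0 ⇒ the goods are substitutes.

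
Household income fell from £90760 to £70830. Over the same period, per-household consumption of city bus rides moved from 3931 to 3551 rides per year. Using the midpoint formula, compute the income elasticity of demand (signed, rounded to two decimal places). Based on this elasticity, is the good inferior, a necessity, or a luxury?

0.41; necessity

%ΔQ = (3551 − 3931)/[( 3931 + 3551)/2] = -380/3741 = -0.101577…
%ΔIncome = (70830 − 90760)/[( 90760 + 70830)/2] = -19930/80795 = -0.246673…
E_income = (-380/3741) / (-19930/80795) = 0.4117…
0 < E_income < 1 ⇒ normal good, necessity.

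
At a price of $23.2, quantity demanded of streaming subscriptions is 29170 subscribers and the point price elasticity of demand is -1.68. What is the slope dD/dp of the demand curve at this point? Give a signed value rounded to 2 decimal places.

-2112.31

Ed = (dD/dp)·(p/D) ⇒ dD/dp = Ed·D/p = (-1.68)·29170/23.2 = -2112.3103…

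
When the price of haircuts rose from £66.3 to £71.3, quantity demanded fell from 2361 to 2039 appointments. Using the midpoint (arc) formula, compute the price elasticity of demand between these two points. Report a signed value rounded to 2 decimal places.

-2.01

%ΔQ = (2039 − 2361) / [(2361 + 2039)/2] = -322/2200 = -0.146363…
%ΔP = (71.3 − 66.3) / [(66.3 + 71.3)/2] = 5/68.8 = 0.072674…
Arc Ed = %ΔQ / %ΔP = (-322/2200) / (5/68.8) = -2.0139…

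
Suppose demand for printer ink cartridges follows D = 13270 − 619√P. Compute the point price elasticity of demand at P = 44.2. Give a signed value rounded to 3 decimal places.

dD/dP = −619/(2√P) = -46.5532. At P = 44.2, D = 9154.7.
Ed = (dD/dP)·(P/D) = (-46.5532) × (44.2/9154.7) = -0.22476…

-0.225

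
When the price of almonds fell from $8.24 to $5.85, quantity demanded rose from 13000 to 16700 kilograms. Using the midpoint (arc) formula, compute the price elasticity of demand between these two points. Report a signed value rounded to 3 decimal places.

-0.734

%ΔQ = (16700 − 13000) / [(13000 + 16700)/2] = 3700/14850 = 0.249158…
%ΔP = (5.85 − 8.24) / [(8.24 + 5.85)/2] = -2.39/7.045 = -0.339247…
Arc Ed = %ΔQ / %ΔP = (3700/14850) / (-2.39/7.045) = -0.73444…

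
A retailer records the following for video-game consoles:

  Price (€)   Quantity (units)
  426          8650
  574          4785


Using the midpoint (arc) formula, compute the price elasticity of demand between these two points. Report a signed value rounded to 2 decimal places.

-1.94

%ΔQ = (4785 − 8650) / [(8650 + 4785)/2] = -3865/6717.5 = -0.575362…
%ΔP = (574 − 426) / [(426 + 574)/2] = 148/500 = 0.296
Arc Ed = %ΔQ / %ΔP = (-3865/6717.5) / (148/500) = -1.9437…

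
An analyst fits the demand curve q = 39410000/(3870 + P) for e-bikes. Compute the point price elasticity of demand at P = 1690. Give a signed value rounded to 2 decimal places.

dq/dP = −39410000/(3870 + P)² = -1.27484. At P = 1690, q = 7088.13.
Ed = (dq/dP)·(P/q) = (-1.27484) × (1690/7088.13) = -0.3039…

-0.30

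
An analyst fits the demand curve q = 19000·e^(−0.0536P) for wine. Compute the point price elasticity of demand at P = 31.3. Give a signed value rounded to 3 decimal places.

-1.678

dq/dP = −0.0536·q = -190.244. At P = 31.3, q = 3549.33.
Ed = (dq/dP)·(P/q) = (-190.244) × (31.3/3549.33) = -1.67768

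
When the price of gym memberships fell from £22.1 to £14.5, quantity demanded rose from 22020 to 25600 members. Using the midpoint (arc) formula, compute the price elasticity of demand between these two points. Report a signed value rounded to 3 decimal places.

-0.362

%ΔQ = (25600 − 22020) / [(22020 + 25600)/2] = 3580/23810 = 0.150356…
%ΔP = (14.5 − 22.1) / [(22.1 + 14.5)/2] = -7.6/18.3 = -0.415300…
Arc Ed = %ΔQ / %ΔP = (3580/23810) / (-7.6/18.3) = -0.36204…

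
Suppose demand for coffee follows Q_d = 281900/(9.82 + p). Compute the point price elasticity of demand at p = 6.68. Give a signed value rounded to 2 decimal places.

-0.40

dQ_d/dp = −281900/(9.82 + p)² = -1035.45. At p = 6.68, Q_d = 17084.8.
Ed = (dQ_d/dp)·(p/Q_d) = (-1035.45) × (6.68/17084.8) = -0.4048…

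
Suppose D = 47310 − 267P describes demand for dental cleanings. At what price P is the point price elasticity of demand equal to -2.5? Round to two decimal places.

Ed = −267P/(47310 − 267P). Set this equal to -2.5:
267P = 2.5·(47310 − 267P) ⇒ 267P(1 + 2.5) = 2.5·47310
P = 2.5·47310 / (267·3.5) = 126.5650…

126.57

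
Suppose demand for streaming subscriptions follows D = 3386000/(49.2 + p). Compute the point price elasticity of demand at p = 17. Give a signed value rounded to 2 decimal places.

dD/dp = −3386000/(49.2 + p)² = -772.629. At p = 17, D = 51148.
Ed = (dD/dp)·(p/D) = (-772.629) × (17/51148) = -0.2567…

-0.26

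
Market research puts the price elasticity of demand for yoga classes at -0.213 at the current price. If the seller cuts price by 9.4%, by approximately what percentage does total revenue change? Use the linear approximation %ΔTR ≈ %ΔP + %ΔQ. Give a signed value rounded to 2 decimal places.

%ΔQ ≈ Ed × %ΔP = (-0.213) × (-9.4%) = +2.0022%
%ΔTR ≈ %ΔP + %ΔQ = (-9.4%) + (+2.0022%) = -7.3978%

-7.40%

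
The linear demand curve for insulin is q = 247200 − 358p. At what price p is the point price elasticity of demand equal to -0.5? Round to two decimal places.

Ed = −358p/(247200 − 358p). Set this equal to -0.5:
358p = 0.5·(247200 − 358p) ⇒ 358p(1 + 0.5) = 0.5·247200
p = 0.5·247200 / (358·1.5) = 230.1675…

230.17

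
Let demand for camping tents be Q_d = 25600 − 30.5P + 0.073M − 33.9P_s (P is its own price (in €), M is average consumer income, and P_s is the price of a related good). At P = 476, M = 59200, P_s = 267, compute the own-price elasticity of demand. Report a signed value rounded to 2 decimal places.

-2.29

At the given values, Q_d = 25600 − 30.5(476) + 0.073(59200) − 33.9(267) = 6352.3.
∂Q_d/∂P = −30.5.
E = (-30.5) × (476/6352.3) = -2.2854…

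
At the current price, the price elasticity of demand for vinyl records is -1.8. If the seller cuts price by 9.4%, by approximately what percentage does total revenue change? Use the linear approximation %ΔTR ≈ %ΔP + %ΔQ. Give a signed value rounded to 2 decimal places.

%ΔQ ≈ Ed × %ΔP = (-1.8) × (-9.4%) = +16.9200%
%ΔTR ≈ %ΔP + %ΔQ = (-9.4%) + (+16.9200%) = +7.5200%

+7.52%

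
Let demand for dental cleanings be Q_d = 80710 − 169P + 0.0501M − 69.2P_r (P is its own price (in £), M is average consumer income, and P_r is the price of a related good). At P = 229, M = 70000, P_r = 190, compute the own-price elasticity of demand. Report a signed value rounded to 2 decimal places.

At the given values, Q_d = 80710 − 169(229) + 0.0501(70000) − 69.2(190) = 32368.
∂Q_d/∂P = −169.
E = (-169) × (229/32368) = -1.1956…

-1.20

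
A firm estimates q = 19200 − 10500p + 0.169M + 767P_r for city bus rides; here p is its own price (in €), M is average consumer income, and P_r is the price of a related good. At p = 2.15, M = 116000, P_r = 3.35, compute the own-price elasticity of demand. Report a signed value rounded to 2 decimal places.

At the given values, q = 19200 − 10500(2.15) + 0.169(116000) + 767(3.35) = 18798.45.
∂q/∂p = −10500.
E = (-10500) × (2.15/18798.45) = -1.2008…

-1.20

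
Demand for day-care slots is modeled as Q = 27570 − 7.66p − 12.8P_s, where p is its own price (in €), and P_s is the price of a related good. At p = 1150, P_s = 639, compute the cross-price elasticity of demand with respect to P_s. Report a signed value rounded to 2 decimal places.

-0.77

At the given values, Q = 27570 − 7.66(1150) − 12.8(639) = 10581.8.
∂Q/∂P_s = -12.8.
E = (-12.8) × (639/10581.8) = -0.7729…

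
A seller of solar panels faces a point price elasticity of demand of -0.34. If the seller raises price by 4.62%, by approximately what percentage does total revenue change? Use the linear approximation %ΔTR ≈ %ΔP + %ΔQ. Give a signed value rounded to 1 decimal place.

+3.0%

%ΔQ ≈ Ed × %ΔP = (-0.34) × (+4.62%) = -1.5708%
%ΔTR ≈ %ΔP + %ΔQ = (+4.62%) + (-1.5708%) = +3.0492%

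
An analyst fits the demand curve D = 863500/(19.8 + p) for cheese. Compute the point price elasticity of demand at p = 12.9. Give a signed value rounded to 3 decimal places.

dD/dp = −863500/(19.8 + p)² = -807.545. At p = 12.9, D = 26406.7.
Ed = (dD/dp)·(p/D) = (-807.545) × (12.9/26406.7) = -0.39449…

-0.394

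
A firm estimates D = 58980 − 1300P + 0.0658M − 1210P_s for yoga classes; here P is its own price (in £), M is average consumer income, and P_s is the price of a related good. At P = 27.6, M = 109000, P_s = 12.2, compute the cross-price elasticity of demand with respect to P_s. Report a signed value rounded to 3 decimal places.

-0.952

At the given values, D = 58980 − 1300(27.6) + 0.0658(109000) − 1210(12.2) = 15510.2.
∂D/∂P_s = -1210.
E = (-1210) × (12.2/15510.2) = -0.95176…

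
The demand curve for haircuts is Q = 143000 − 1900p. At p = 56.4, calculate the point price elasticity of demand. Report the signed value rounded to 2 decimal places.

dQ/dp = −1900. At p = 56.4, Q = 143000 − 1900(56.4) = 35840.
Ed = (dQ/dp)·(p/Q) = −1900 × (56.4/35840) = -2.9899…

-2.99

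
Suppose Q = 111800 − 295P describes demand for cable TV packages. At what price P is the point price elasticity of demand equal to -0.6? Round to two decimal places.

142.12

Ed = −295P/(111800 − 295P). Set this equal to -0.6:
295P = 0.6·(111800 − 295P) ⇒ 295P(1 + 0.6) = 0.6·111800
P = 0.6·111800 / (295·1.6) = 142.1186…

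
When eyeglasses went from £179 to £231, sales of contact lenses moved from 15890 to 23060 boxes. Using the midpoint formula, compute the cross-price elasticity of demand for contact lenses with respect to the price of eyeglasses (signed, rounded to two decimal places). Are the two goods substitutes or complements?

1.45; substitutes

%ΔQ_{contact lenses} = (23060 − 15890)/avg = 7170/19475 = 0.368164…
%ΔP_{eyeglasses} = (231 − 179)/avg = 52/205 = 0.253658…
E_cross = (7170/19475) / (52/205) = 1.4514…
E_cross > 0 ⇒ the goods are substitutes.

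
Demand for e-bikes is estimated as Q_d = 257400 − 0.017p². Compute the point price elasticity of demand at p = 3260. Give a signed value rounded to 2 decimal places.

-4.71

dQ_d/dp = −2·0.017·p = -110.84. At p = 3260, Q_d = 76730.8.
Ed = (dQ_d/dp)·(p/Q_d) = (-110.84) × (3260/76730.8) = -4.7091…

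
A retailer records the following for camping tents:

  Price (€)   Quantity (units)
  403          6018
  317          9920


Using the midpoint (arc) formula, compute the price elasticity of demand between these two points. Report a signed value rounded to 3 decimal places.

-2.050

%ΔQ = (9920 − 6018) / [(6018 + 9920)/2] = 3902/7969 = 0.489647…
%ΔP = (317 − 403) / [(403 + 317)/2] = -86/360 = -0.238888…
Arc Ed = %ΔQ / %ΔP = (3902/7969) / (-86/360) = -2.04968…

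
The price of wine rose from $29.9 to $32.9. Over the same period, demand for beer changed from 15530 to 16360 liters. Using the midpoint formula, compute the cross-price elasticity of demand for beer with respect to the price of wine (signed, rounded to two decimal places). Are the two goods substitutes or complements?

0.54; substitutes

%ΔQ_{beer} = (16360 − 15530)/avg = 830/15945 = 0.052053…
%ΔP_{wine} = (32.9 − 29.9)/avg = 3/31.4 = 0.095541…
E_cross = (830/15945) / (3/31.4) = 0.5448…
E_cross > 0 ⇒ the goods are substitutes.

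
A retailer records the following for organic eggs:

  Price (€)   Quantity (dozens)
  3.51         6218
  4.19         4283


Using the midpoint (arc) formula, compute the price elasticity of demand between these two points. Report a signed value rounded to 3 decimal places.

-2.087

%ΔQ = (4283 − 6218) / [(6218 + 4283)/2] = -1935/5250.5 = -0.368536…
%ΔP = (4.19 − 3.51) / [(3.51 + 4.19)/2] = 0.68/3.85 = 0.176623…
Arc Ed = %ΔQ / %ΔP = (-1935/5250.5) / (0.68/3.85) = -2.08656…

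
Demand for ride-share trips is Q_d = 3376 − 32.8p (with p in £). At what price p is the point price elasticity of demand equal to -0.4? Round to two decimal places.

Ed = −32.8p/(3376 − 32.8p). Set this equal to -0.4:
32.8p = 0.4·(3376 − 32.8p) ⇒ 32.8p(1 + 0.4) = 0.4·3376
p = 0.4·3376 / (32.8·1.4) = 29.4076…

29.41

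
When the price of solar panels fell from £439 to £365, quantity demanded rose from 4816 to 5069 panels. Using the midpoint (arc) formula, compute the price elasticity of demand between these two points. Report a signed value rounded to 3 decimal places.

-0.278

%ΔQ = (5069 − 4816) / [(4816 + 5069)/2] = 253/4942.5 = 0.051188…
%ΔP = (365 − 439) / [(439 + 365)/2] = -74/402 = -0.184079…
Arc Ed = %ΔQ / %ΔP = (253/4942.5) / (-74/402) = -0.27807…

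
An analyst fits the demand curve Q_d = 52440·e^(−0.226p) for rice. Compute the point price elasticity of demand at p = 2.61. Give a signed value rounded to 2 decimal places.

-0.59

dQ_d/dp = −0.226·Q_d = -6570.5. At p = 2.61, Q_d = 29073.
Ed = (dQ_d/dp)·(p/Q_d) = (-6570.5) × (2.61/29073) = -0.5898…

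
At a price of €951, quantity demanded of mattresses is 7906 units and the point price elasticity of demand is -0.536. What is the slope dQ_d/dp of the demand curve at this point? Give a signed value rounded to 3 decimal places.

-4.456

Ed = (dQ_d/dp)·(p/Q_d) ⇒ dQ_d/dp = Ed·Q_d/p = (-0.536)·7906/951 = -4.45595…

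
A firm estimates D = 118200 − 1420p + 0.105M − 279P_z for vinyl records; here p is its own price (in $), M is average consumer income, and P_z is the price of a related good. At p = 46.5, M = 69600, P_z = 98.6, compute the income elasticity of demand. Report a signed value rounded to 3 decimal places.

0.229

At the given values, D = 118200 − 1420(46.5) + 0.105(69600) − 279(98.6) = 31968.6.
∂D/∂M = 0.105.
E = (0.105) × (69600/31968.6) = 0.22859…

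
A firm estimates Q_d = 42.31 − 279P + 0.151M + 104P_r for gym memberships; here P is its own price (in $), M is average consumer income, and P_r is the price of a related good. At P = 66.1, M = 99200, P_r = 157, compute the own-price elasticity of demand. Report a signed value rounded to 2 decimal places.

At the given values, Q_d = 42.31 − 279(66.1) + 0.151(99200) + 104(157) = 12907.61.
∂Q_d/∂P = −279.
E = (-279) × (66.1/12907.61) = -1.4287…

-1.43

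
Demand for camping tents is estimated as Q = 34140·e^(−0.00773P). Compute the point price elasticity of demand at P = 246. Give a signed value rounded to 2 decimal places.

dQ/dP = −0.00773·Q = -39.4092. At P = 246, Q = 5098.21.
Ed = (dQ/dP)·(P/Q) = (-39.4092) × (246/5098.21) = -1.9015…

-1.90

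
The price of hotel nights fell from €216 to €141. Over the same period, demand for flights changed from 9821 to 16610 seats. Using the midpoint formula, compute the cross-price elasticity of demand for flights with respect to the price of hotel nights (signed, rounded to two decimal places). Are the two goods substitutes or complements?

%ΔQ_{flights} = (16610 − 9821)/avg = 6789/13215.5 = 0.513714…
%ΔP_{hotel nights} = (141 − 216)/avg = -75/178.5 = -0.420168…
E_cross = (6789/13215.5) / (-75/178.5) = -1.2226…
E_cross < 0 ⇒ the goods are complements.

-1.22; complements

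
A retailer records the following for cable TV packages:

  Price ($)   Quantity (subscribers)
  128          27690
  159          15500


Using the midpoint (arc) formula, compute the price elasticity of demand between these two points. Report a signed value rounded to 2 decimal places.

%ΔQ = (15500 − 27690) / [(27690 + 15500)/2] = -12190/21595 = -0.564482…
%ΔP = (159 − 128) / [(128 + 159)/2] = 31/143.5 = 0.216027…
Arc Ed = %ΔQ / %ΔP = (-12190/21595) / (31/143.5) = -2.6130…

-2.61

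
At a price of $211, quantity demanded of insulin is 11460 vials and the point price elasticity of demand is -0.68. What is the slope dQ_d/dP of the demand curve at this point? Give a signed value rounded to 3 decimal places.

Ed = (dQ_d/dP)·(P/Q_d) ⇒ dQ_d/dP = Ed·Q_d/P = (-0.68)·11460/211 = -36.93270…

-36.933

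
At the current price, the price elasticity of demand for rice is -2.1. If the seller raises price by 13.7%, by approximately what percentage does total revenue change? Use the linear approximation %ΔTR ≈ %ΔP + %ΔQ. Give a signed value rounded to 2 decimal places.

%ΔQ ≈ Ed × %ΔP = (-2.1) × (+13.7%) = -28.7700%
%ΔTR ≈ %ΔP + %ΔQ = (+13.7%) + (-28.7700%) = -15.0700%

-15.07%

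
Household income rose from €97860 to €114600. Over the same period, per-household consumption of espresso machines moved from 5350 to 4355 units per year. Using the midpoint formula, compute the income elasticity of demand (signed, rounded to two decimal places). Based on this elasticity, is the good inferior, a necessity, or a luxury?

%ΔQ = (4355 − 5350)/[( 5350 + 4355)/2] = -995/4852.5 = -0.205048…
%ΔIncome = (114600 − 97860)/[( 97860 + 114600)/2] = 16740/106230 = 0.157582…
E_income = (-995/4852.5) / (16740/106230) = -1.3012…
E_income < 0 ⇒ inferior good.

-1.30; inferior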